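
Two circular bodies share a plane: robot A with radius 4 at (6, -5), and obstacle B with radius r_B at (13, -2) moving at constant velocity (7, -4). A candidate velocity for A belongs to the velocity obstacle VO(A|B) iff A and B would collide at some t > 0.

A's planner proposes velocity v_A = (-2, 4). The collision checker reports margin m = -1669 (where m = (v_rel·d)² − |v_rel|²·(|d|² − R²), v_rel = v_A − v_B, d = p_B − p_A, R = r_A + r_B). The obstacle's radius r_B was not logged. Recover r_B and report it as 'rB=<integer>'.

m = -1669
d = (7, 3);  v_rel = (-9, 8),  |v_rel|² = 145
v_rel×d = (-9)·(3) − (8)·(7) = -83
since m = R²·145 − (-83)²:  R² = (6889 + -1669) / 145 = 36
R = √36 = 6  ⇒  r_B = 6 − 4 = 2

rB=2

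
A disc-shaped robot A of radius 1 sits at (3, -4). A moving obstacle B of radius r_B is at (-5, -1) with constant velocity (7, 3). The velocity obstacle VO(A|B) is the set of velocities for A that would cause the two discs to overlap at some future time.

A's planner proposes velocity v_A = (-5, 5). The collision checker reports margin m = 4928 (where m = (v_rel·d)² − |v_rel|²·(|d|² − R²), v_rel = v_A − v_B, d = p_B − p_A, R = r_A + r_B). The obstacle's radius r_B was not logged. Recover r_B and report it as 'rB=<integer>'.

m = 4928
d = (-8, 3);  v_rel = (-12, 2),  |v_rel|² = 148
v_rel×d = (-12)·(3) − (2)·(-8) = -20
since m = R²·148 − (-20)²:  R² = (400 + 4928) / 148 = 36
R = √36 = 6  ⇒  r_B = 6 − 1 = 5

rB=5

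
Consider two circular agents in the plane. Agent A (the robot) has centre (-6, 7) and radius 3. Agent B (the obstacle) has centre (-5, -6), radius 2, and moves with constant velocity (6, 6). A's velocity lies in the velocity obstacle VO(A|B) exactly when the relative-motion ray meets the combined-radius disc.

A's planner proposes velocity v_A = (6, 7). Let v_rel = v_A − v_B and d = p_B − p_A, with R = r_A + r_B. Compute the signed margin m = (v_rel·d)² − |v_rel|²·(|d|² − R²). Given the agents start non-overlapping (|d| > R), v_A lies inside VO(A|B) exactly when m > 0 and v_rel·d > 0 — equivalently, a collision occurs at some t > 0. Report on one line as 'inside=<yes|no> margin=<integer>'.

d = (1, -13),  |d|² = 170;  R = 3+2 = 5,  c = 170−5² = 145
v_rel = (0, 1),  |v_rel|² = 1;  v_rel·d = (0)·(1) + (1)·(-13) = -13
1·t² + 26·t + 145 = 0  ⇒  m = (-13)² − 1·145 = 24
m = 24 > 0,  v_rel·d = -13 < 0  ⇒  outside

inside=no margin=24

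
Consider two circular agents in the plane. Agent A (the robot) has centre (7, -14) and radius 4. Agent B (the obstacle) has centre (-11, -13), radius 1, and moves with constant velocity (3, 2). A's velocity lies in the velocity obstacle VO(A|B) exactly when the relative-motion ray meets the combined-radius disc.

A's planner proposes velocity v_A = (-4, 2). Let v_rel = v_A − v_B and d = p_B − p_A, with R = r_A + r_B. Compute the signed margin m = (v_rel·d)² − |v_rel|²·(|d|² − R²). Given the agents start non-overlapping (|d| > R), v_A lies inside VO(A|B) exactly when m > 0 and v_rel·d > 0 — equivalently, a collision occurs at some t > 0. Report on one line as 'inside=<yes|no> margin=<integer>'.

d = (-18, 1),  |d|² = 325;  R = 4+1 = 5,  c = 325−5² = 300
v_rel = (-7, 0),  |v_rel|² = 49;  v_rel·d = (-7)·(-18) + (0)·(1) = 126
49·t² − 252·t + 300 = 0  ⇒  m = 126² − 49·300 = 1176
m = 1176 > 0,  v_rel·d = 126 > 0  ⇒  inside

inside=yes margin=1176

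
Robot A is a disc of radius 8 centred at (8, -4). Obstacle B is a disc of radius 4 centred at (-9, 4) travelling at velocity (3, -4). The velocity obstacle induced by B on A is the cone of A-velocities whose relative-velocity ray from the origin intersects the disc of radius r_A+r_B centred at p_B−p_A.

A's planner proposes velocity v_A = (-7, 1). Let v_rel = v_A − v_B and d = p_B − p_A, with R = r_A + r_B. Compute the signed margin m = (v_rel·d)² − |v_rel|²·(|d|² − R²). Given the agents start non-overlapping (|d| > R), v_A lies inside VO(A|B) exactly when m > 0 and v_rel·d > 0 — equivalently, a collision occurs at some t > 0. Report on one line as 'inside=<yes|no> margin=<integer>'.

d = (-17, 8),  |d|² = 353;  R = 8+4 = 12,  c = 353−12² = 209
v_rel = (-10, 5),  |v_rel|² = 125;  v_rel·d = (-10)·(-17) + (5)·(8) = 210
125·t² − 420·t + 209 = 0  ⇒  m = 210² − 125·209 = 17975
m = 17975 > 0,  v_rel·d = 210 > 0  ⇒  inside

inside=yes margin=17975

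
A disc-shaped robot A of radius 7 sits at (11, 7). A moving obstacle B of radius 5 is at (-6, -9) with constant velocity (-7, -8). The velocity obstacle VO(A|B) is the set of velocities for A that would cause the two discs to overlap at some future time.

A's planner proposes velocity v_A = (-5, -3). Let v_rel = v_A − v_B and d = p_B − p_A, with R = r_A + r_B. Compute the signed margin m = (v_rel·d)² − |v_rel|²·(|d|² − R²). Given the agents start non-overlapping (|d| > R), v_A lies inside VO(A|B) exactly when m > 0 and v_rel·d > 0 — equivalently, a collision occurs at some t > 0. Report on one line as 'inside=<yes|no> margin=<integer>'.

d = (-17, -16),  |d|² = 545;  R = 7+5 = 12,  c = 545−12² = 401
v_rel = (2, 5),  |v_rel|² = 29;  v_rel·d = (2)·(-17) + (5)·(-16) = -114
29·t² + 228·t + 401 = 0  ⇒  m = (-114)² − 29·401 = 1367
m = 1367 > 0,  v_rel·d = -114 < 0  ⇒  outside

inside=no margin=1367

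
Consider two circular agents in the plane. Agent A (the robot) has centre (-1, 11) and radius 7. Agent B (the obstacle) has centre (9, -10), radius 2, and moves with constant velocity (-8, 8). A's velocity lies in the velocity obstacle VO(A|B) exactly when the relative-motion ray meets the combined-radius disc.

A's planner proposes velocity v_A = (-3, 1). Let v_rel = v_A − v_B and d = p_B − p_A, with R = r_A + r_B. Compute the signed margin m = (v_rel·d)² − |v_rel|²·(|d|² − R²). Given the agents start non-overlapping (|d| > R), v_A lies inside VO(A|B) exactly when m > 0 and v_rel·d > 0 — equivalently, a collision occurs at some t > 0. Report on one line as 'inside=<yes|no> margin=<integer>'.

d = (10, -21),  |d|² = 541;  R = 7+2 = 9,  c = 541−9² = 460
v_rel = (5, -7),  |v_rel|² = 74;  v_rel·d = (5)·(10) + (-7)·(-21) = 197
74·t² − 394·t + 460 = 0  ⇒  m = 197² − 74·460 = 4769
m = 4769 > 0,  v_rel·d = 197 > 0  ⇒  inside

inside=yes margin=4769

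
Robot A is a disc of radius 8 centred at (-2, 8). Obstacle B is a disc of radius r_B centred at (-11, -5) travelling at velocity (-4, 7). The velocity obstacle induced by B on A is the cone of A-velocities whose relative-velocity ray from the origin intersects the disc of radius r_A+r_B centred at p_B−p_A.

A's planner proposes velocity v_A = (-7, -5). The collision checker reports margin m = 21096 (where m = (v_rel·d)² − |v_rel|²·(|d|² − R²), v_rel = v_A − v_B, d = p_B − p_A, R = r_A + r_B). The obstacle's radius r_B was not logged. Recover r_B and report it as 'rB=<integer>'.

m = 21096
d = (-9, -13);  v_rel = (-3, -12),  |v_rel|² = 153
v_rel×d = (-3)·(-13) − (-12)·(-9) = -69
since m = R²·153 − (-69)²:  R² = (4761 + 21096) / 153 = 169
R = √169 = 13  ⇒  r_B = 13 − 8 = 5

rB=5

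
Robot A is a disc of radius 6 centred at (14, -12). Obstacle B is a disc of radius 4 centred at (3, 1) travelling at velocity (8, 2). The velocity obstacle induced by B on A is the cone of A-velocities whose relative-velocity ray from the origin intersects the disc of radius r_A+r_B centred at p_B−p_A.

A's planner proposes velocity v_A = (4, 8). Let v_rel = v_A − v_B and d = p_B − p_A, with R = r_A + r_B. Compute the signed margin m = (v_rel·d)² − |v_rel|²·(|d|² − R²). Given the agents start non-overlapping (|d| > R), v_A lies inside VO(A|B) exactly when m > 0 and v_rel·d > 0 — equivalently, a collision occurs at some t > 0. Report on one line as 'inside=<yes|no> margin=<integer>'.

d = (-11, 13),  |d|² = 290;  R = 6+4 = 10,  c = 290−10² = 190
v_rel = (-4, 6),  |v_rel|² = 52;  v_rel·d = (-4)·(-11) + (6)·(13) = 122
52·t² − 244·t + 190 = 0  ⇒  m = 122² − 52·190 = 5004
m = 5004 > 0,  v_rel·d = 122 > 0  ⇒  inside

inside=yes margin=5004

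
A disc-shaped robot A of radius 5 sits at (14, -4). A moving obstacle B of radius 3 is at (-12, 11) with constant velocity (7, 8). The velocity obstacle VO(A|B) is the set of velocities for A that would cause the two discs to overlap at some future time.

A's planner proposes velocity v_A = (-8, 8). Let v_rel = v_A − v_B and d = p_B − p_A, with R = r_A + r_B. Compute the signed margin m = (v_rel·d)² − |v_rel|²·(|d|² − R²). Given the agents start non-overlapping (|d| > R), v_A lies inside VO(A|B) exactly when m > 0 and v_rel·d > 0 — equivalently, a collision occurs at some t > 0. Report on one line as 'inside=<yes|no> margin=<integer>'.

d = (-26, 15),  |d|² = 901;  R = 5+3 = 8,  c = 901−8² = 837
v_rel = (-15, 0),  |v_rel|² = 225;  v_rel·d = (-15)·(-26) + (0)·(15) = 390
225·t² − 780·t + 837 = 0  ⇒  m = 390² − 225·837 = -36225
m = -36225 < 0,  v_rel·d = 390 > 0  ⇒  outside

inside=no margin=-36225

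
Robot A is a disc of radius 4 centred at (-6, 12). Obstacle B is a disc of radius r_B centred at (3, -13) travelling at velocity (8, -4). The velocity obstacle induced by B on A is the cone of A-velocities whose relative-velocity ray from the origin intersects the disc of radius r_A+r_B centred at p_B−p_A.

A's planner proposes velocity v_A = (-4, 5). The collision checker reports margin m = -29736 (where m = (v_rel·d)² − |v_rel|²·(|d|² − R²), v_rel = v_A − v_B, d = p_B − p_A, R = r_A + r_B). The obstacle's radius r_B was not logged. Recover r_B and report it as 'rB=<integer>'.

m = -29736
d = (9, -25);  v_rel = (-12, 9),  |v_rel|² = 225
v_rel×d = (-12)·(-25) − (9)·(9) = 219
since m = R²·225 − 219²:  R² = (47961 + -29736) / 225 = 81
R = √81 = 9  ⇒  r_B = 9 − 4 = 5

rB=5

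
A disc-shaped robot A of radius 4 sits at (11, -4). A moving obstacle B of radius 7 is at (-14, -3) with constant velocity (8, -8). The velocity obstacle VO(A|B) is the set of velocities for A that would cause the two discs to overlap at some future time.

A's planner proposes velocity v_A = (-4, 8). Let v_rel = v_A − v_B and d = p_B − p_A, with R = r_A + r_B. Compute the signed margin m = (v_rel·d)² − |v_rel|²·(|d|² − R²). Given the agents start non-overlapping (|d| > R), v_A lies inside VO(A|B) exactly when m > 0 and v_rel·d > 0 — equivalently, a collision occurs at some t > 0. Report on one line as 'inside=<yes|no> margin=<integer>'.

d = (-25, 1),  |d|² = 626;  R = 4+7 = 11,  c = 626−11² = 505
v_rel = (-12, 16),  |v_rel|² = 400;  v_rel·d = (-12)·(-25) + (16)·(1) = 316
400·t² − 632·t + 505 = 0  ⇒  m = 316² − 400·505 = -102144
m = -102144 < 0,  v_rel·d = 316 > 0  ⇒  outside

inside=no margin=-102144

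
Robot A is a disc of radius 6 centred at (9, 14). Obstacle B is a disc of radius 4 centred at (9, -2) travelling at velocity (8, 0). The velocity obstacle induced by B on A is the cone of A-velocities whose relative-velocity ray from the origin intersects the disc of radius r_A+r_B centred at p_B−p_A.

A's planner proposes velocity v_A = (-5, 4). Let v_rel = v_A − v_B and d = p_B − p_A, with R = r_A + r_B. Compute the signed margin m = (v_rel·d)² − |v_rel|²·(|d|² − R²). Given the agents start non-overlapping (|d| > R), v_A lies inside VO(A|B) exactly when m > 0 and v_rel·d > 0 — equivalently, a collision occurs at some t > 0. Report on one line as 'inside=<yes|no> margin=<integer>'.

d = (0, -16),  |d|² = 256;  R = 6+4 = 10,  c = 256−10² = 156
v_rel = (-13, 4),  |v_rel|² = 185;  v_rel·d = (-13)·(0) + (4)·(-16) = -64
185·t² + 128·t + 156 = 0  ⇒  m = (-64)² − 185·156 = -24764
m = -24764 < 0,  v_rel·d = -64 < 0  ⇒  outside

inside=no margin=-24764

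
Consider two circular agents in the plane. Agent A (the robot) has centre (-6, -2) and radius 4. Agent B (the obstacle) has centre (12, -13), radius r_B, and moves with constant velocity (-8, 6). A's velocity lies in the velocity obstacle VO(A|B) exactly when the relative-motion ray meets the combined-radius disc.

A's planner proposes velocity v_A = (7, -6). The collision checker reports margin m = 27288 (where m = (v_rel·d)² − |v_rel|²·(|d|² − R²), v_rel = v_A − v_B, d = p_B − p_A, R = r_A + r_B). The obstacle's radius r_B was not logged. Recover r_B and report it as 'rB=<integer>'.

m = 27288
d = (18, -11);  v_rel = (15, -12),  |v_rel|² = 369
v_rel×d = (15)·(-11) − (-12)·(18) = 51
since m = R²·369 − 51²:  R² = (2601 + 27288) / 369 = 81
R = √81 = 9  ⇒  r_B = 9 − 4 = 5

rB=5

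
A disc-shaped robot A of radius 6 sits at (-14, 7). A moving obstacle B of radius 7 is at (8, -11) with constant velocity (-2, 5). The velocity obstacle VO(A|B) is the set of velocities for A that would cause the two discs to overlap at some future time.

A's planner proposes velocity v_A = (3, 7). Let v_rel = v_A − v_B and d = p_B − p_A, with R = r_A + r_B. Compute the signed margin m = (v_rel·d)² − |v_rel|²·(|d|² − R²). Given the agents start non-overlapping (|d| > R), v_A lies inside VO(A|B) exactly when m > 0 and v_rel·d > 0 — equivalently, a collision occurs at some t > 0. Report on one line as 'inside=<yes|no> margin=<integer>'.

d = (22, -18),  |d|² = 808;  R = 6+7 = 13,  c = 808−13² = 639
v_rel = (5, 2),  |v_rel|² = 29;  v_rel·d = (5)·(22) + (2)·(-18) = 74
29·t² − 148·t + 639 = 0  ⇒  m = 74² − 29·639 = -13055
m = -13055 < 0,  v_rel·d = 74 > 0  ⇒  outside

inside=no margin=-13055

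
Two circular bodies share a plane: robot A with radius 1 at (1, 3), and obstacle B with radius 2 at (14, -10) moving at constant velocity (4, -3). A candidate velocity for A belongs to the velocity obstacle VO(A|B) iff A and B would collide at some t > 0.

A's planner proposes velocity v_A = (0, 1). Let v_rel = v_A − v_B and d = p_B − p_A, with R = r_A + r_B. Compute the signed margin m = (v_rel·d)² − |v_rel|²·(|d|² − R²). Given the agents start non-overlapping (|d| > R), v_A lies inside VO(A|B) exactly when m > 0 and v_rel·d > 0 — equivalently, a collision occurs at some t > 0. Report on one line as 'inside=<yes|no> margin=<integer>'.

d = (13, -13),  |d|² = 338;  R = 1+2 = 3,  c = 338−3² = 329
v_rel = (-4, 4),  |v_rel|² = 32;  v_rel·d = (-4)·(13) + (4)·(-13) = -104
32·t² + 208·t + 329 = 0  ⇒  m = (-104)² − 32·329 = 288
m = 288 > 0,  v_rel·d = -104 < 0  ⇒  outside

inside=no margin=288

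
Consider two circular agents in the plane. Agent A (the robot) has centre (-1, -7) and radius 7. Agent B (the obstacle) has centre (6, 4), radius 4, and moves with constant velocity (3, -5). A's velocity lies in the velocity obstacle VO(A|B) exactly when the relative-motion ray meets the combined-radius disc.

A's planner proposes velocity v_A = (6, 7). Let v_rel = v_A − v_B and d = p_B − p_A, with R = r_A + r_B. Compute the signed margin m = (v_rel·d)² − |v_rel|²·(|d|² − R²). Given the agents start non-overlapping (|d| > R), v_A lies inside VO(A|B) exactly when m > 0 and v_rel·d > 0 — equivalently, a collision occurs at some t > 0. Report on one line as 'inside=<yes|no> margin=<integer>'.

d = (7, 11),  |d|² = 170;  R = 7+4 = 11,  c = 170−11² = 49
v_rel = (3, 12),  |v_rel|² = 153;  v_rel·d = (3)·(7) + (12)·(11) = 153
153·t² − 306·t + 49 = 0  ⇒  m = 153² − 153·49 = 15912
m = 15912 > 0,  v_rel·d = 153 > 0  ⇒  inside

inside=yes margin=15912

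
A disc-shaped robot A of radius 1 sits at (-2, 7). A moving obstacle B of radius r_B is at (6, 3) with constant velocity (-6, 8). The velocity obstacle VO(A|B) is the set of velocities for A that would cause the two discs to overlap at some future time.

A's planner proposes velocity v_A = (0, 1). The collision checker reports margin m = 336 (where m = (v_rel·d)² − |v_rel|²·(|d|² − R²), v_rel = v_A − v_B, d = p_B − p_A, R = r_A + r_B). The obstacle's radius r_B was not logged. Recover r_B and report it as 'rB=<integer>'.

m = 336
d = (8, -4);  v_rel = (6, -7),  |v_rel|² = 85
v_rel×d = (6)·(-4) − (-7)·(8) = 32
since m = R²·85 − 32²:  R² = (1024 + 336) / 85 = 16
R = √16 = 4  ⇒  r_B = 4 − 1 = 3

rB=3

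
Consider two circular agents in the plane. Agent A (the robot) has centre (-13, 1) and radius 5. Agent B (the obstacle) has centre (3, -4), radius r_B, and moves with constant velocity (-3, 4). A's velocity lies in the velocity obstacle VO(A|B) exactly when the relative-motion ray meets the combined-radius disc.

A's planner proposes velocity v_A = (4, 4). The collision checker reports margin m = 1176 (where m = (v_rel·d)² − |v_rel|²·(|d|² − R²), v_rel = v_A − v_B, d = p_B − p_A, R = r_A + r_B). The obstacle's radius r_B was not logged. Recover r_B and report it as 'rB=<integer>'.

m = 1176
d = (16, -5);  v_rel = (7, 0),  |v_rel|² = 49
v_rel×d = (7)·(-5) − (0)·(16) = -35
since m = R²·49 − (-35)²:  R² = (1225 + 1176) / 49 = 49
R = √49 = 7  ⇒  r_B = 7 − 5 = 2

rB=2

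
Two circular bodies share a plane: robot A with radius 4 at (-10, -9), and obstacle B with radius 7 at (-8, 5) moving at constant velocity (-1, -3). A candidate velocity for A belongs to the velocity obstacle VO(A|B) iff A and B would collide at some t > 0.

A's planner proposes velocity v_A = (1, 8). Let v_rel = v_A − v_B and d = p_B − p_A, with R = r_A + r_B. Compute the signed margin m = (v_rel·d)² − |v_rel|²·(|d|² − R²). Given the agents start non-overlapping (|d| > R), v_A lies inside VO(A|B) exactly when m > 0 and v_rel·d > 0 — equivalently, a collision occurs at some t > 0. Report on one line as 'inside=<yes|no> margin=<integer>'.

d = (2, 14),  |d|² = 200;  R = 4+7 = 11,  c = 200−11² = 79
v_rel = (2, 11),  |v_rel|² = 125;  v_rel·d = (2)·(2) + (11)·(14) = 158
125·t² − 316·t + 79 = 0  ⇒  m = 158² − 125·79 = 15089
m = 15089 > 0,  v_rel·d = 158 > 0  ⇒  inside

inside=yes margin=15089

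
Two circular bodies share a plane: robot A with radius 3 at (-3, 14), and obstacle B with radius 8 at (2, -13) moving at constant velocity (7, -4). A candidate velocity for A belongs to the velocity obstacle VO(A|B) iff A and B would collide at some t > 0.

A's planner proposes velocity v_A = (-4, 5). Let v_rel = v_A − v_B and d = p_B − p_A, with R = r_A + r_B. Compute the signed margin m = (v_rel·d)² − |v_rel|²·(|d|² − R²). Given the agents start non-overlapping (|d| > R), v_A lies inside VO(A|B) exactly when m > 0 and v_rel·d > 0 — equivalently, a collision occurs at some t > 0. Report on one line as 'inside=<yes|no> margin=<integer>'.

d = (5, -27),  |d|² = 754;  R = 3+8 = 11,  c = 754−11² = 633
v_rel = (-11, 9),  |v_rel|² = 202;  v_rel·d = (-11)·(5) + (9)·(-27) = -298
202·t² + 596·t + 633 = 0  ⇒  m = (-298)² − 202·633 = -39062
m = -39062 < 0,  v_rel·d = -298 < 0  ⇒  outside

inside=no margin=-39062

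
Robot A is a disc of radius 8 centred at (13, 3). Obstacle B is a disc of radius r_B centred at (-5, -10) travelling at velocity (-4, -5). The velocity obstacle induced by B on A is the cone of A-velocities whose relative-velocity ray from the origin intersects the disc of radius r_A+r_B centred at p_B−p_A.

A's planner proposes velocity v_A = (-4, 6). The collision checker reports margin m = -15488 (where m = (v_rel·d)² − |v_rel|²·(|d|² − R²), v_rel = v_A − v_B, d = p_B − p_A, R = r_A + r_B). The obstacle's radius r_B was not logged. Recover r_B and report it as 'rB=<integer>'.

m = -15488
d = (-18, -13);  v_rel = (0, 11),  |v_rel|² = 121
v_rel×d = (0)·(-13) − (11)·(-18) = 198
since m = R²·121 − 198²:  R² = (39204 + -15488) / 121 = 196
R = √196 = 14  ⇒  r_B = 14 − 8 = 6

rB=6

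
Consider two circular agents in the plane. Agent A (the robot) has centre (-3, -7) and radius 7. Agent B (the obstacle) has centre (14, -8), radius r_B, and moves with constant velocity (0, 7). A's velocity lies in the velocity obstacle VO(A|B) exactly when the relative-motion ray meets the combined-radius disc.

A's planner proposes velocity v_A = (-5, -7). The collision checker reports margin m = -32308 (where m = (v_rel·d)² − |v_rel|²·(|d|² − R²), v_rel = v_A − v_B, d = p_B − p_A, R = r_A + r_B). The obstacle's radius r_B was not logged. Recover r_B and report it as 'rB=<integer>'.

m = -32308
d = (17, -1);  v_rel = (-5, -14),  |v_rel|² = 221
v_rel×d = (-5)·(-1) − (-14)·(17) = 243
since m = R²·221 − 243²:  R² = (59049 + -32308) / 221 = 121
R = √121 = 11  ⇒  r_B = 11 − 7 = 4

rB=4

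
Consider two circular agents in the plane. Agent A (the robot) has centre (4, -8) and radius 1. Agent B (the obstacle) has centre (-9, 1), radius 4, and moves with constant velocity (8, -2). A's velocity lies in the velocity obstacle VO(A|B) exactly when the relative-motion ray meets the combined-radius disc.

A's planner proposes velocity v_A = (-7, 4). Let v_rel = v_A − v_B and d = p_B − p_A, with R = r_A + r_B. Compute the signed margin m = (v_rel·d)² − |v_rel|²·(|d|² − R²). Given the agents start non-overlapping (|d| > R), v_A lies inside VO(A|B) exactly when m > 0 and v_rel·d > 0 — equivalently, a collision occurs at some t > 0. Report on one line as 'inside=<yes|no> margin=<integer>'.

d = (-13, 9),  |d|² = 250;  R = 1+4 = 5,  c = 250−5² = 225
v_rel = (-15, 6),  |v_rel|² = 261;  v_rel·d = (-15)·(-13) + (6)·(9) = 249
261·t² − 498·t + 225 = 0  ⇒  m = 249² − 261·225 = 3276
m = 3276 > 0,  v_rel·d = 249 > 0  ⇒  inside

inside=yes margin=3276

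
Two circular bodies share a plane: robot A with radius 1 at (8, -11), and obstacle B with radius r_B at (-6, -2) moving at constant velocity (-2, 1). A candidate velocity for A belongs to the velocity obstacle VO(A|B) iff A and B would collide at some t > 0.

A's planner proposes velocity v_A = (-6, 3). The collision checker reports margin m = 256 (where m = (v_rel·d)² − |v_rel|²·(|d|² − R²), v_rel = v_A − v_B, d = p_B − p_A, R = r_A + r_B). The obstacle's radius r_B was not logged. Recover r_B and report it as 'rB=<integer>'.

m = 256
d = (-14, 9);  v_rel = (-4, 2),  |v_rel|² = 20
v_rel×d = (-4)·(9) − (2)·(-14) = -8
since m = R²·20 − (-8)²:  R² = (64 + 256) / 20 = 16
R = √16 = 4  ⇒  r_B = 4 − 1 = 3

rB=3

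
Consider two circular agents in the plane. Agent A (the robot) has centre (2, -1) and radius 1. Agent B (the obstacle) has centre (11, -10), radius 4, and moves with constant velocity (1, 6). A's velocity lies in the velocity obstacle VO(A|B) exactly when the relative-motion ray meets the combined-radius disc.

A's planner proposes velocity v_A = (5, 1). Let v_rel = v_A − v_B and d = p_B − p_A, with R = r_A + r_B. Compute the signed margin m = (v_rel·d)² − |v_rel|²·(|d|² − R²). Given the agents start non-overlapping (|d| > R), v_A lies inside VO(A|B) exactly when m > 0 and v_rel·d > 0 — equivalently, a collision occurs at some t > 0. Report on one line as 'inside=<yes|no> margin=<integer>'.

d = (9, -9),  |d|² = 162;  R = 1+4 = 5,  c = 162−5² = 137
v_rel = (4, -5),  |v_rel|² = 41;  v_rel·d = (4)·(9) + (-5)·(-9) = 81
41·t² − 162·t + 137 = 0  ⇒  m = 81² − 41·137 = 944
m = 944 > 0,  v_rel·d = 81 > 0  ⇒  inside

inside=yes margin=944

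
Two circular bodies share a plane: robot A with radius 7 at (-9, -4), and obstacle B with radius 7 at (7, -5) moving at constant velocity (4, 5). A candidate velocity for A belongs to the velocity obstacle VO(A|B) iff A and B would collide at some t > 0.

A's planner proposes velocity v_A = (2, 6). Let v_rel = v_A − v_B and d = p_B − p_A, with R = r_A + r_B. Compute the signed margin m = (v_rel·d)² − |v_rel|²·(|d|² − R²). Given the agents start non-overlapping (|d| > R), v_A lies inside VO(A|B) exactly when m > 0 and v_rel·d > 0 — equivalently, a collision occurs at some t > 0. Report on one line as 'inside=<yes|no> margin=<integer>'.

d = (16, -1),  |d|² = 257;  R = 7+7 = 14,  c = 257−14² = 61
v_rel = (-2, 1),  |v_rel|² = 5;  v_rel·d = (-2)·(16) + (1)·(-1) = -33
5·t² + 66·t + 61 = 0  ⇒  m = (-33)² − 5·61 = 784
m = 784 > 0,  v_rel·d = -33 < 0  ⇒  outside

inside=no margin=784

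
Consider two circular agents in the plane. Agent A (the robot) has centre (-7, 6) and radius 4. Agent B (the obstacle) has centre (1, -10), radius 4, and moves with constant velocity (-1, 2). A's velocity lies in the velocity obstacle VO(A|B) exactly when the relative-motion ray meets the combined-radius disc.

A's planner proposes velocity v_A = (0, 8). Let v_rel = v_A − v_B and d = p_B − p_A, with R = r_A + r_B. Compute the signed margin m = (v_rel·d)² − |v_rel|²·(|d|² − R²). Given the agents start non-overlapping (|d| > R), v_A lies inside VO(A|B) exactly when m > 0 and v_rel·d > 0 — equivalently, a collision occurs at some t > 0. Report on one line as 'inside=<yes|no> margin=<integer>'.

d = (8, -16),  |d|² = 320;  R = 4+4 = 8,  c = 320−8² = 256
v_rel = (1, 6),  |v_rel|² = 37;  v_rel·d = (1)·(8) + (6)·(-16) = -88
37·t² + 176·t + 256 = 0  ⇒  m = (-88)² − 37·256 = -1728
m = -1728 < 0,  v_rel·d = -88 < 0  ⇒  outside

inside=no margin=-1728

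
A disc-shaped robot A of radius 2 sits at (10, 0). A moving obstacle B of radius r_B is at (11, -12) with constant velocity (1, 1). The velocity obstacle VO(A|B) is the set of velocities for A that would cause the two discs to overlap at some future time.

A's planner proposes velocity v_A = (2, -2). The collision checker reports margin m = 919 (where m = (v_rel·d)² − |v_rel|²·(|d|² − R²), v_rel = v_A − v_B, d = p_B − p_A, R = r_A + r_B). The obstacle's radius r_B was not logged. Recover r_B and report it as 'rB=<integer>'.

m = 919
d = (1, -12);  v_rel = (1, -3),  |v_rel|² = 10
v_rel×d = (1)·(-12) − (-3)·(1) = -9
since m = R²·10 − (-9)²:  R² = (81 + 919) / 10 = 100
R = √100 = 10  ⇒  r_B = 10 − 2 = 8

rB=8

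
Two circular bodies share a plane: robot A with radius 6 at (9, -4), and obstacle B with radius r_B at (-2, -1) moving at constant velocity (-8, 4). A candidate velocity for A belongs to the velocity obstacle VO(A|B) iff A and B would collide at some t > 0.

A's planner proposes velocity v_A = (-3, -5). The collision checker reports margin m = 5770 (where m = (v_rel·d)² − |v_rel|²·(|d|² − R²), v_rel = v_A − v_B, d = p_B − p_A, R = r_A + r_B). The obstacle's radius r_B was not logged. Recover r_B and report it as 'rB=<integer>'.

m = 5770
d = (-11, 3);  v_rel = (5, -9),  |v_rel|² = 106
v_rel×d = (5)·(3) − (-9)·(-11) = -84
since m = R²·106 − (-84)²:  R² = (7056 + 5770) / 106 = 121
R = √121 = 11  ⇒  r_B = 11 − 6 = 5

rB=5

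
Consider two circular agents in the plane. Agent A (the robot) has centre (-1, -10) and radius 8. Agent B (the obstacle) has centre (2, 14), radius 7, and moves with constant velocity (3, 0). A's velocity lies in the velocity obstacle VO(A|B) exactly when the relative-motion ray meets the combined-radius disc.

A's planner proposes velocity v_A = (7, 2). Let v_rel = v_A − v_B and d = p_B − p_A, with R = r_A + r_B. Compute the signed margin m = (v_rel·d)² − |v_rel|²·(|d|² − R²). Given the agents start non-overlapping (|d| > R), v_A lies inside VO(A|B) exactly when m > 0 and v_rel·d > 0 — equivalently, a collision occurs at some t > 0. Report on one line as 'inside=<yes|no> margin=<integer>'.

d = (3, 24),  |d|² = 585;  R = 8+7 = 15,  c = 585−15² = 360
v_rel = (4, 2),  |v_rel|² = 20;  v_rel·d = (4)·(3) + (2)·(24) = 60
20·t² − 120·t + 360 = 0  ⇒  m = 60² − 20·360 = -3600
m = -3600 < 0,  v_rel·d = 60 > 0  ⇒  outside

inside=no margin=-3600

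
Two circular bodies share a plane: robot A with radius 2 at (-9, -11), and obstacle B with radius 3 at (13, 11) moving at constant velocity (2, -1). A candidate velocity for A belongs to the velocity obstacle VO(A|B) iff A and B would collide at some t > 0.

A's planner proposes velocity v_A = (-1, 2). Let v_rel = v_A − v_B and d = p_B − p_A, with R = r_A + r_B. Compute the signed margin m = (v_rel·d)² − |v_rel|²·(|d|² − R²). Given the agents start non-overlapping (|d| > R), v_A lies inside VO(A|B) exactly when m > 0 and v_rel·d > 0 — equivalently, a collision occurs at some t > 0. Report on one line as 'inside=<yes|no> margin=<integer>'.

d = (22, 22),  |d|² = 968;  R = 2+3 = 5,  c = 968−5² = 943
v_rel = (-3, 3),  |v_rel|² = 18;  v_rel·d = (-3)·(22) + (3)·(22) = 0
18·t² − 0·t + 943 = 0  ⇒  m = 0² − 18·943 = -16974
m = -16974 < 0,  v_rel·d = 0 = 0  ⇒  outside

inside=no margin=-16974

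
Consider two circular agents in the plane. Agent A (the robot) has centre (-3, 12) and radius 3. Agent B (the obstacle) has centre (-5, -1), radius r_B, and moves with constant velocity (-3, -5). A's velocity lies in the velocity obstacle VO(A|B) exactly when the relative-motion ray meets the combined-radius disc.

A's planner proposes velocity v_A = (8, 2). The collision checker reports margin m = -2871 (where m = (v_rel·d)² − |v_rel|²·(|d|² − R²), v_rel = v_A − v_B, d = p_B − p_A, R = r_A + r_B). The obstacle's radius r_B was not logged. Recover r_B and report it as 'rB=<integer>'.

m = -2871
d = (-2, -13);  v_rel = (11, 7),  |v_rel|² = 170
v_rel×d = (11)·(-13) − (7)·(-2) = -129
since m = R²·170 − (-129)²:  R² = (16641 + -2871) / 170 = 81
R = √81 = 9  ⇒  r_B = 9 − 3 = 6

rB=6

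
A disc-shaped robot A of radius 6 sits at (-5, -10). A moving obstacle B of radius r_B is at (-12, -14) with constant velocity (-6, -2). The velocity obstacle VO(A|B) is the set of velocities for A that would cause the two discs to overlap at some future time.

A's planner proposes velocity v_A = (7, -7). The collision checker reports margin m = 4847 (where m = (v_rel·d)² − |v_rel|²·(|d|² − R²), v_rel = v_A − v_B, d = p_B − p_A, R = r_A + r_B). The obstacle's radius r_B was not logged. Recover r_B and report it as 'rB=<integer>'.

m = 4847
d = (-7, -4);  v_rel = (13, -5),  |v_rel|² = 194
v_rel×d = (13)·(-4) − (-5)·(-7) = -87
since m = R²·194 − (-87)²:  R² = (7569 + 4847) / 194 = 64
R = √64 = 8  ⇒  r_B = 8 − 6 = 2

rB=2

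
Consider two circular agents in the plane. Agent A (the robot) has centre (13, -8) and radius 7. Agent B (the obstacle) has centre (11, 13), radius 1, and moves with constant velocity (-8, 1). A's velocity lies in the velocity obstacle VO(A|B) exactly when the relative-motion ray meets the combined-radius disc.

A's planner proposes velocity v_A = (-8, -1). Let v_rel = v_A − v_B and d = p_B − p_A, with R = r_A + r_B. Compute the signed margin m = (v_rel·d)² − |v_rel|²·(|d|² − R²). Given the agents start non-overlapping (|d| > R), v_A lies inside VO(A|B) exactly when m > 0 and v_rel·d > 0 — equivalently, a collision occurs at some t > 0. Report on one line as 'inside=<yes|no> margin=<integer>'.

d = (-2, 21),  |d|² = 445;  R = 7+1 = 8,  c = 445−8² = 381
v_rel = (0, -2),  |v_rel|² = 4;  v_rel·d = (0)·(-2) + (-2)·(21) = -42
4·t² + 84·t + 381 = 0  ⇒  m = (-42)² − 4·381 = 240
m = 240 > 0,  v_rel·d = -42 < 0  ⇒  outside

inside=no margin=240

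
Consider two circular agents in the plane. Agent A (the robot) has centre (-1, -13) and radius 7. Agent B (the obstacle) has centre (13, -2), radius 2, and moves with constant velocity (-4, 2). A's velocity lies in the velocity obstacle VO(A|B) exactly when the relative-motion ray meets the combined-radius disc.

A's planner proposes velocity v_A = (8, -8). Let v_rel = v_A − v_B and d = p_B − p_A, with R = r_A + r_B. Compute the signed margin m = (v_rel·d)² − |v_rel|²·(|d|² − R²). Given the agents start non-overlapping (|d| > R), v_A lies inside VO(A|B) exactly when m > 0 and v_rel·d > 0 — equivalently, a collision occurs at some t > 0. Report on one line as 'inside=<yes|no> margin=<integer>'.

d = (14, 11),  |d|² = 317;  R = 7+2 = 9,  c = 317−9² = 236
v_rel = (12, -10),  |v_rel|² = 244;  v_rel·d = (12)·(14) + (-10)·(11) = 58
244·t² − 116·t + 236 = 0  ⇒  m = 58² − 244·236 = -54220
m = -54220 < 0,  v_rel·d = 58 > 0  ⇒  outside

inside=no margin=-54220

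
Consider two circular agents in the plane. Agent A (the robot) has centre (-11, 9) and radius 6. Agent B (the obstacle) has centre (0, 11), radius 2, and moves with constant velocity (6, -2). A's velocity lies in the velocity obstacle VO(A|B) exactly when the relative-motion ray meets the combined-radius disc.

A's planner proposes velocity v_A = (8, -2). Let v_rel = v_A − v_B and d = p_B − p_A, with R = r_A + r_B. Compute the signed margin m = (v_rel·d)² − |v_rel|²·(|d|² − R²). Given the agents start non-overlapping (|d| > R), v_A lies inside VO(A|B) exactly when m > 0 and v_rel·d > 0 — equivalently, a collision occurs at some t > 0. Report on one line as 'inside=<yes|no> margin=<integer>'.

d = (11, 2),  |d|² = 125;  R = 6+2 = 8,  c = 125−8² = 61
v_rel = (2, 0),  |v_rel|² = 4;  v_rel·d = (2)·(11) + (0)·(2) = 22
4·t² − 44·t + 61 = 0  ⇒  m = 22² − 4·61 = 240
m = 240 > 0,  v_rel·d = 22 > 0  ⇒  inside

inside=yes margin=240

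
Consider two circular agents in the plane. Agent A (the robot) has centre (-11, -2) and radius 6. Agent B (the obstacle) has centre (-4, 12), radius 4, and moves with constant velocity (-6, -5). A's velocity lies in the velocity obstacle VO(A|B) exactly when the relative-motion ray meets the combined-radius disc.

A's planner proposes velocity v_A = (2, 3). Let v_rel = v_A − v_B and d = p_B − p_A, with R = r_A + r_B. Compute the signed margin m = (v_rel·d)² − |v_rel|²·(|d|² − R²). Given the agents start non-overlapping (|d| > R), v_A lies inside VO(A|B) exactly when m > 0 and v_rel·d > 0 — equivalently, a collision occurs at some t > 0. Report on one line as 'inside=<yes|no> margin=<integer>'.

d = (7, 14),  |d|² = 245;  R = 6+4 = 10,  c = 245−10² = 145
v_rel = (8, 8),  |v_rel|² = 128;  v_rel·d = (8)·(7) + (8)·(14) = 168
128·t² − 336·t + 145 = 0  ⇒  m = 168² − 128·145 = 9664
m = 9664 > 0,  v_rel·d = 168 > 0  ⇒  inside

inside=yes margin=9664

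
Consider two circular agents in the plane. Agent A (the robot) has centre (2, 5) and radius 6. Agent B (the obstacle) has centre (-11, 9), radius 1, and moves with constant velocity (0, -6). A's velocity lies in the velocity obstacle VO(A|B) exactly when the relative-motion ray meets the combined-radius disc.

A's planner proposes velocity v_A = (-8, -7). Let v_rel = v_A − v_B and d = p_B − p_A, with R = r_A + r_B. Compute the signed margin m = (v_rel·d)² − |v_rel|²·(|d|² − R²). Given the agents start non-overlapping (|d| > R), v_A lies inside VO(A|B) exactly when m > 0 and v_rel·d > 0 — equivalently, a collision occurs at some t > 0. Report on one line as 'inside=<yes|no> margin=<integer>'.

d = (-13, 4),  |d|² = 185;  R = 6+1 = 7,  c = 185−7² = 136
v_rel = (-8, -1),  |v_rel|² = 65;  v_rel·d = (-8)·(-13) + (-1)·(4) = 100
65·t² − 200·t + 136 = 0  ⇒  m = 100² − 65·136 = 1160
m = 1160 > 0,  v_rel·d = 100 > 0  ⇒  inside

inside=yes margin=1160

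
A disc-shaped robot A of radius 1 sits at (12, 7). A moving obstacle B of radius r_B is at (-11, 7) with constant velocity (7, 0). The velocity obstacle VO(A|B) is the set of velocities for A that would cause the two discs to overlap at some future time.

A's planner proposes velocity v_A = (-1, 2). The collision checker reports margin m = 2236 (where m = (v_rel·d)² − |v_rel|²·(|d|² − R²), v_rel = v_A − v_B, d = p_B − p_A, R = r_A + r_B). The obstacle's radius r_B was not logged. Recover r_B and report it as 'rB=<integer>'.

m = 2236
d = (-23, 0);  v_rel = (-8, 2),  |v_rel|² = 68
v_rel×d = (-8)·(0) − (2)·(-23) = 46
since m = R²·68 − 46²:  R² = (2116 + 2236) / 68 = 64
R = √64 = 8  ⇒  r_B = 8 − 1 = 7

rB=7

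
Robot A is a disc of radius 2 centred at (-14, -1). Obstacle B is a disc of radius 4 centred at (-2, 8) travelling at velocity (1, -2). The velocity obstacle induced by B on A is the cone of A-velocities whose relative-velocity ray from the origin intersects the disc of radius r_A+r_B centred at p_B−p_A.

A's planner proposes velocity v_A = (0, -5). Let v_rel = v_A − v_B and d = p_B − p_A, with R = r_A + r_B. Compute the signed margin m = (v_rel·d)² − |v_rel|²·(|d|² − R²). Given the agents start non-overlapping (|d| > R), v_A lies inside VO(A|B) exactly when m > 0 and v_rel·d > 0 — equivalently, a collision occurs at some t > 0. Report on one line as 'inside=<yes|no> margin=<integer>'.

d = (12, 9),  |d|² = 225;  R = 2+4 = 6,  c = 225−6² = 189
v_rel = (-1, -3),  |v_rel|² = 10;  v_rel·d = (-1)·(12) + (-3)·(9) = -39
10·t² + 78·t + 189 = 0  ⇒  m = (-39)² − 10·189 = -369
m = -369 < 0,  v_rel·d = -39 < 0  ⇒  outside

inside=no margin=-369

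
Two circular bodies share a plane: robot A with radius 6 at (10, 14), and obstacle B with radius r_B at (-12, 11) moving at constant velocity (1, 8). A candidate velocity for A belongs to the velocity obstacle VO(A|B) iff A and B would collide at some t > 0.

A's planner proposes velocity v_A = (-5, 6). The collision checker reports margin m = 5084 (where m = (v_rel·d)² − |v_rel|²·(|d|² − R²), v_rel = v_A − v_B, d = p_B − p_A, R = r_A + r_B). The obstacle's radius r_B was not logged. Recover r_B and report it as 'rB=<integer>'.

m = 5084
d = (-22, -3);  v_rel = (-6, -2),  |v_rel|² = 40
v_rel×d = (-6)·(-3) − (-2)·(-22) = -26
since m = R²·40 − (-26)²:  R² = (676 + 5084) / 40 = 144
R = √144 = 12  ⇒  r_B = 12 − 6 = 6

rB=6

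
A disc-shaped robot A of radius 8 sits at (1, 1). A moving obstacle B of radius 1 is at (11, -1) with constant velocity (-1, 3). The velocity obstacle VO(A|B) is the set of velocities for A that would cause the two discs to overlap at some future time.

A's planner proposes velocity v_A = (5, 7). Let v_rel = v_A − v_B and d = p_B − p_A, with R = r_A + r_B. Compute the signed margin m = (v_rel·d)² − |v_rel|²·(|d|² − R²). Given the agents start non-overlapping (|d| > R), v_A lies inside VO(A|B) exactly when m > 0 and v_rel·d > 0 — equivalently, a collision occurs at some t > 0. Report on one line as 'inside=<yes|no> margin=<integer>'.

d = (10, -2),  |d|² = 104;  R = 8+1 = 9,  c = 104−9² = 23
v_rel = (6, 4),  |v_rel|² = 52;  v_rel·d = (6)·(10) + (4)·(-2) = 52
52·t² − 104·t + 23 = 0  ⇒  m = 52² − 52·23 = 1508
m = 1508 > 0,  v_rel·d = 52 > 0  ⇒  inside

inside=yes margin=1508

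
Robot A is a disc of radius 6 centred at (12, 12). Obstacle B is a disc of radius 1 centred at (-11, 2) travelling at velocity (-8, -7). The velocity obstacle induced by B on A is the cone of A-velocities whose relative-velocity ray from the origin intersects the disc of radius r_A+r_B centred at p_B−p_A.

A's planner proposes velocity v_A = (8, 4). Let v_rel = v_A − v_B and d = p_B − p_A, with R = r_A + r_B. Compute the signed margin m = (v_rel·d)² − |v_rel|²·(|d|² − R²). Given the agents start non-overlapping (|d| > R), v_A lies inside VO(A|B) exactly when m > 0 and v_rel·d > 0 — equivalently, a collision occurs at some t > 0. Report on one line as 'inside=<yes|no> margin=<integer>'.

d = (-23, -10),  |d|² = 629;  R = 6+1 = 7,  c = 629−7² = 580
v_rel = (16, 11),  |v_rel|² = 377;  v_rel·d = (16)·(-23) + (11)·(-10) = -478
377·t² + 956·t + 580 = 0  ⇒  m = (-478)² − 377·580 = 9824
m = 9824 > 0,  v_rel·d = -478 < 0  ⇒  outside

inside=no margin=9824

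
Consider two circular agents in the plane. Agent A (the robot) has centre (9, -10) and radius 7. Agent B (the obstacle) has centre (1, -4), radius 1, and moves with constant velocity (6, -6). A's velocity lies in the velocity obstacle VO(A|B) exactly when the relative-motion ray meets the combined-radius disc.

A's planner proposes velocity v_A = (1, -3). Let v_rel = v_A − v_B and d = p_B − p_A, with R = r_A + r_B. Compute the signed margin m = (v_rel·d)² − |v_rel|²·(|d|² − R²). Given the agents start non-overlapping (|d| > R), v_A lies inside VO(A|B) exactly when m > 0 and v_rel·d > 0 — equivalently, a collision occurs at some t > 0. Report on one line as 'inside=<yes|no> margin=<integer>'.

d = (-8, 6),  |d|² = 100;  R = 7+1 = 8,  c = 100−8² = 36
v_rel = (-5, 3),  |v_rel|² = 34;  v_rel·d = (-5)·(-8) + (3)·(6) = 58
34·t² − 116·t + 36 = 0  ⇒  m = 58² − 34·36 = 2140
m = 2140 > 0,  v_rel·d = 58 > 0  ⇒  inside

inside=yes margin=2140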